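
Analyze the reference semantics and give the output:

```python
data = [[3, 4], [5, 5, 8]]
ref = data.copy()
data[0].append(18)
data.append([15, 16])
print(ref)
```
[[3, 4, 18], [5, 5, 8]]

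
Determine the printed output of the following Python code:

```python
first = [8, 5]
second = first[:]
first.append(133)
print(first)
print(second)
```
[8, 5, 133]
[8, 5]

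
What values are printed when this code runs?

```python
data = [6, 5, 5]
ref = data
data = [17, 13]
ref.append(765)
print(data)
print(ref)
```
[17, 13]
[6, 5, 5, 765]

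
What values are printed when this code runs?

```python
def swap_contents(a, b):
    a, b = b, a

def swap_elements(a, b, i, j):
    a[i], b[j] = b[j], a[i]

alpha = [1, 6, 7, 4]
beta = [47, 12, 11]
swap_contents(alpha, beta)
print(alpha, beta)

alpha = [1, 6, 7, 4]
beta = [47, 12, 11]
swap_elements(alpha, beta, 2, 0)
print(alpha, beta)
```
[1, 6, 7, 4] [47, 12, 11]
[1, 6, 47, 4] [7, 12, 11]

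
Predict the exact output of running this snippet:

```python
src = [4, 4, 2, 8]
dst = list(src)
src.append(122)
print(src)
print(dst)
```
[4, 4, 2, 8, 122]
[4, 4, 2, 8]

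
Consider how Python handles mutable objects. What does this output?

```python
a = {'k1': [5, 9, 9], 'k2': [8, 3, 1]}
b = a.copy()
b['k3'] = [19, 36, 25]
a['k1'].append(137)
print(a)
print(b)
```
{'k1': [5, 9, 9, 137], 'k2': [8, 3, 1]}
{'k1': [5, 9, 9, 137], 'k2': [8, 3, 1], 'k3': [19, 36, 25]}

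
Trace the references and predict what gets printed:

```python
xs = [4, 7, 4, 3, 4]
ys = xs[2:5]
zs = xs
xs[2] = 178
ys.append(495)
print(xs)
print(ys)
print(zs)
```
[4, 7, 178, 3, 4]
[4, 3, 4, 495]
[4, 7, 178, 3, 4]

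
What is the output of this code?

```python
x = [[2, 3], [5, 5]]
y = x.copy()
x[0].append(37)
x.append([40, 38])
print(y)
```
[[2, 3, 37], [5, 5]]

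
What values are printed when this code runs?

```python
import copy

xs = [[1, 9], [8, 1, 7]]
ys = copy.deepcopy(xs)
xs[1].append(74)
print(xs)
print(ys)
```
[[1, 9], [8, 1, 7, 74]]
[[1, 9], [8, 1, 7]]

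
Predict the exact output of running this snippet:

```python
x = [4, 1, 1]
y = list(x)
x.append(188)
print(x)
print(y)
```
[4, 1, 1, 188]
[4, 1, 1]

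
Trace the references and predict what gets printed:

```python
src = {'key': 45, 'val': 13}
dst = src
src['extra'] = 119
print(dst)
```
{'key': 45, 'val': 13, 'extra': 119}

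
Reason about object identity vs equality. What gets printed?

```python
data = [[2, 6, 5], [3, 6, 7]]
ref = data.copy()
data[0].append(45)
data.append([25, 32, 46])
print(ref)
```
[[2, 6, 5, 45], [3, 6, 7]]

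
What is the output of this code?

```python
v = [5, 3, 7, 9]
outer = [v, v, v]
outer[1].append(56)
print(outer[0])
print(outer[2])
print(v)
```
[5, 3, 7, 9, 56]
[5, 3, 7, 9, 56]
[5, 3, 7, 9, 56]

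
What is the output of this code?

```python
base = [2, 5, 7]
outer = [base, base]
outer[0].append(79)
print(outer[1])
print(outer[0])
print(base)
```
[2, 5, 7, 79]
[2, 5, 7, 79]
[2, 5, 7, 79]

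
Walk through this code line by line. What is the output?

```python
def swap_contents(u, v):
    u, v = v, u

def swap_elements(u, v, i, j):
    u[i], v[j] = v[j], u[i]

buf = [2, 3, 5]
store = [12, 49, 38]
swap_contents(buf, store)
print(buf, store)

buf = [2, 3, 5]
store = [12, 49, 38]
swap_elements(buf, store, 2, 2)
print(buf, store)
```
[2, 3, 5] [12, 49, 38]
[2, 3, 38] [12, 49, 5]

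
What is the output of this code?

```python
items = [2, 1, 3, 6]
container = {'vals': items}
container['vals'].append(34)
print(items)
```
[2, 1, 3, 6, 34]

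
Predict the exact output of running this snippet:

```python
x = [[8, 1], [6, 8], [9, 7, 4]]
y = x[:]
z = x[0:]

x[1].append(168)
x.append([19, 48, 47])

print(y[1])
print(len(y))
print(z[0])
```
[6, 8, 168]
3
[8, 1]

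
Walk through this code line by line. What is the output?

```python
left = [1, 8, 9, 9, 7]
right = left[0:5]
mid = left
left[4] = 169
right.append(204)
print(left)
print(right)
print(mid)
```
[1, 8, 9, 9, 169]
[1, 8, 9, 9, 7, 204]
[1, 8, 9, 9, 169]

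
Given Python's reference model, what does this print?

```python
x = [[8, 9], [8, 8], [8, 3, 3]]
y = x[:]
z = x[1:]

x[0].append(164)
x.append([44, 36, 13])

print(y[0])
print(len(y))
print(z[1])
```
[8, 9, 164]
3
[8, 3, 3]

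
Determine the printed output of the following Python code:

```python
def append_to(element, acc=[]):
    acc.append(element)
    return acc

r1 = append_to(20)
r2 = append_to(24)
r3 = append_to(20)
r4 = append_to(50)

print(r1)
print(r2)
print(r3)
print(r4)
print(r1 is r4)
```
[20, 24, 20, 50]
[20, 24, 20, 50]
[20, 24, 20, 50]
[20, 24, 20, 50]
True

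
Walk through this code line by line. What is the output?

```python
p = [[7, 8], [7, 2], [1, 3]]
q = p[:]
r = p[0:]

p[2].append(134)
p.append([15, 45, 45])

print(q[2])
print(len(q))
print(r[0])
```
[1, 3, 134]
3
[7, 8]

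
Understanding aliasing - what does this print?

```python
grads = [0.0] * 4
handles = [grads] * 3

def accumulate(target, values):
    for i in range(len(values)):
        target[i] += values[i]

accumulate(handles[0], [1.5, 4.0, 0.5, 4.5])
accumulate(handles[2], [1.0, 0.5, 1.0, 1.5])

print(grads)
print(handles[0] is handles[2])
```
[2.5, 4.5, 1.5, 6.0]
True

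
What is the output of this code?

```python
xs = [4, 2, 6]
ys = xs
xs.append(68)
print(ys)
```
[4, 2, 6, 68]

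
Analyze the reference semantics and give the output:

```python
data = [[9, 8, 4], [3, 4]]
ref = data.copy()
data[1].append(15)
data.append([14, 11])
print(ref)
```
[[9, 8, 4], [3, 4, 15]]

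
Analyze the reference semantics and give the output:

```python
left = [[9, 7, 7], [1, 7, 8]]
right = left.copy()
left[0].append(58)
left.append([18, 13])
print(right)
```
[[9, 7, 7, 58], [1, 7, 8]]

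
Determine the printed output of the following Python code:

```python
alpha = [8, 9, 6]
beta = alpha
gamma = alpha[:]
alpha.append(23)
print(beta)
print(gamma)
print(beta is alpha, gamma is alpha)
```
[8, 9, 6, 23]
[8, 9, 6]
True False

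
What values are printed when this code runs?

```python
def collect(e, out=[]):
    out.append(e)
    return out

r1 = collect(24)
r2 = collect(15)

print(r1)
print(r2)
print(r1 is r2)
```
[24, 15]
[24, 15]
True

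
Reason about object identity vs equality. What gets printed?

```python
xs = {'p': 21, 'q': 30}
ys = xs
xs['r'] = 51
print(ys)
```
{'p': 21, 'q': 30, 'r': 51}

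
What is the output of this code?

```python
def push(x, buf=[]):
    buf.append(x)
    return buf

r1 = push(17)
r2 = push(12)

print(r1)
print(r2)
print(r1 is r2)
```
[17, 12]
[17, 12]
True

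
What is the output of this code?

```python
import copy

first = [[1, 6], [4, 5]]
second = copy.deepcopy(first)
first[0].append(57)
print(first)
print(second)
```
[[1, 6, 57], [4, 5]]
[[1, 6], [4, 5]]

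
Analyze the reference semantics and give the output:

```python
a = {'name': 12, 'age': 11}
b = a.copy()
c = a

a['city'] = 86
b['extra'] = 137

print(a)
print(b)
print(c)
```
{'name': 12, 'age': 11, 'city': 86}
{'name': 12, 'age': 11, 'extra': 137}
{'name': 12, 'age': 11, 'city': 86}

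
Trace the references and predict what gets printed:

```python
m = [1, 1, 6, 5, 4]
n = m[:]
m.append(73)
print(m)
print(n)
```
[1, 1, 6, 5, 4, 73]
[1, 1, 6, 5, 4]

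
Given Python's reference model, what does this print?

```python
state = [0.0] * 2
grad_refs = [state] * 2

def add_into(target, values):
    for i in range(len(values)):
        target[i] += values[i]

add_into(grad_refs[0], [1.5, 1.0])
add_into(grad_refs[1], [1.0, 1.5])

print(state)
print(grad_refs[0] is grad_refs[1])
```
[2.5, 2.5]
True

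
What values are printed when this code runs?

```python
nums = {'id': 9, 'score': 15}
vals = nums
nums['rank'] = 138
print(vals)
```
{'id': 9, 'score': 15, 'rank': 138}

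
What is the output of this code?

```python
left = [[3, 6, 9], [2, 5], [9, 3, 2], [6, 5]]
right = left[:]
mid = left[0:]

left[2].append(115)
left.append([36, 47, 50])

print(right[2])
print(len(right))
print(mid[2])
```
[9, 3, 2, 115]
4
[9, 3, 2, 115]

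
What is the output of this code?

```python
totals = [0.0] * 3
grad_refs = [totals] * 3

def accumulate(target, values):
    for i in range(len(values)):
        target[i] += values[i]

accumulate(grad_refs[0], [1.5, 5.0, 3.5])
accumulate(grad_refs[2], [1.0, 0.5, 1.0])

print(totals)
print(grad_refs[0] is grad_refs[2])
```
[2.5, 5.5, 4.5]
True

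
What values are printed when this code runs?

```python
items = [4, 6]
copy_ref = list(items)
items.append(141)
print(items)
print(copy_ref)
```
[4, 6, 141]
[4, 6]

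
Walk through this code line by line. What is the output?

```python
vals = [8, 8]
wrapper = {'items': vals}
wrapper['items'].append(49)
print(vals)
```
[8, 8, 49]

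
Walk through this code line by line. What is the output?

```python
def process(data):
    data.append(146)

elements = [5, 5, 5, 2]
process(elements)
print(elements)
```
[5, 5, 5, 2, 146]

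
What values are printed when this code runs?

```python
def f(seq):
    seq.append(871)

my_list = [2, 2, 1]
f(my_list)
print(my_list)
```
[2, 2, 1, 871]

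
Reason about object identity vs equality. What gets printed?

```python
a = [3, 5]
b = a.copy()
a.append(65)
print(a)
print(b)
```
[3, 5, 65]
[3, 5]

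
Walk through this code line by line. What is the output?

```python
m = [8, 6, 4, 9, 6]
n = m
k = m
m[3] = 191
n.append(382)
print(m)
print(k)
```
[8, 6, 4, 191, 6, 382]
[8, 6, 4, 191, 6, 382]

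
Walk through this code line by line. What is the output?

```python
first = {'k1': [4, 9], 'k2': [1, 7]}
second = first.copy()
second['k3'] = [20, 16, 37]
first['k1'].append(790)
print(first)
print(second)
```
{'k1': [4, 9, 790], 'k2': [1, 7]}
{'k1': [4, 9, 790], 'k2': [1, 7], 'k3': [20, 16, 37]}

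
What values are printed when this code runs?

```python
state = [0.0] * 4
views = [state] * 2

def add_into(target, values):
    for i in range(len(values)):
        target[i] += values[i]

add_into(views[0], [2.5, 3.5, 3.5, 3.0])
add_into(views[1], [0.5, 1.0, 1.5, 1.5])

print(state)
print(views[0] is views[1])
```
[3.0, 4.5, 5.0, 4.5]
True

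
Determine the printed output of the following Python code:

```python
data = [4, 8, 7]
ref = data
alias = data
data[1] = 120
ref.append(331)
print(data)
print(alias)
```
[4, 120, 7, 331]
[4, 120, 7, 331]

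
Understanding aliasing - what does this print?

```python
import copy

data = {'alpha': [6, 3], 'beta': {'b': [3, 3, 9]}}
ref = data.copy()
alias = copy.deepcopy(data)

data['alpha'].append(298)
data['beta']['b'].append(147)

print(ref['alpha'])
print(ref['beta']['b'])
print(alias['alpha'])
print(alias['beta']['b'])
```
[6, 3, 298]
[3, 3, 9, 147]
[6, 3]
[3, 3, 9]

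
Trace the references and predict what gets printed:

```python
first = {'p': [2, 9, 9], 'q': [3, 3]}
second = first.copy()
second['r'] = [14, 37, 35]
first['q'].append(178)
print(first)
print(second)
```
{'p': [2, 9, 9], 'q': [3, 3, 178]}
{'p': [2, 9, 9], 'q': [3, 3, 178], 'r': [14, 37, 35]}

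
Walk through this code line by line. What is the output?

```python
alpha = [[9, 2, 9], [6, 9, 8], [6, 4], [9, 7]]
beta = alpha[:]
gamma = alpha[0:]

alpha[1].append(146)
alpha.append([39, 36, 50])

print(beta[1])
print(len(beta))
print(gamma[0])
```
[6, 9, 8, 146]
4
[9, 2, 9]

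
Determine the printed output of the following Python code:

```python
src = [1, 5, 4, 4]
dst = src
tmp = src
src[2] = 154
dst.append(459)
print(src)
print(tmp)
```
[1, 5, 154, 4, 459]
[1, 5, 154, 4, 459]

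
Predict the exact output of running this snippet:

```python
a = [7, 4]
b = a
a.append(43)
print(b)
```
[7, 4, 43]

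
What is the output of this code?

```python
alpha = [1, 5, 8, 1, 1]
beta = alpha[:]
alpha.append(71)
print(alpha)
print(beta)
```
[1, 5, 8, 1, 1, 71]
[1, 5, 8, 1, 1]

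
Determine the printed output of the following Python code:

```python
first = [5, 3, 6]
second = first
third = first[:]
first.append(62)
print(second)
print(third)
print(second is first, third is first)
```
[5, 3, 6, 62]
[5, 3, 6]
True False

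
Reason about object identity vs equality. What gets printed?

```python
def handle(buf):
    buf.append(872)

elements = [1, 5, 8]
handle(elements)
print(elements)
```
[1, 5, 8, 872]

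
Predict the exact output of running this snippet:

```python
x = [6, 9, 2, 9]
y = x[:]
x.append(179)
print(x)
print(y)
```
[6, 9, 2, 9, 179]
[6, 9, 2, 9]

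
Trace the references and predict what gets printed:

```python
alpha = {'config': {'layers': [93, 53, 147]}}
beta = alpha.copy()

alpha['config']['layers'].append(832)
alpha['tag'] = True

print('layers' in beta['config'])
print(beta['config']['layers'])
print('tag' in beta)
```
True
[93, 53, 147, 832]
False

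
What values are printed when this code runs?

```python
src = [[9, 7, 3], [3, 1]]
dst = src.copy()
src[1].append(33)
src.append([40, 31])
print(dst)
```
[[9, 7, 3], [3, 1, 33]]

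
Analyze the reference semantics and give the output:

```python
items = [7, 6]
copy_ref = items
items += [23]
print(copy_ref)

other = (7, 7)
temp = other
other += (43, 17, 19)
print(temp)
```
[7, 6, 23]
(7, 7)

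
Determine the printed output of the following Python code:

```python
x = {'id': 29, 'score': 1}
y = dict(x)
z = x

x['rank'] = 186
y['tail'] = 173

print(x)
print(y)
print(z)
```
{'id': 29, 'score': 1, 'rank': 186}
{'id': 29, 'score': 1, 'tail': 173}
{'id': 29, 'score': 1, 'rank': 186}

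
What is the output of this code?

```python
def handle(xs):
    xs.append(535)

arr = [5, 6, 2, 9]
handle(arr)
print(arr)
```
[5, 6, 2, 9, 535]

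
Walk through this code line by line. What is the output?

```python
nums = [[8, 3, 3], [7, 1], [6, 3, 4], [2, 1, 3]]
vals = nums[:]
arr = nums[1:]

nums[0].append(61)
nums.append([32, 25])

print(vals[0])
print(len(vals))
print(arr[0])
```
[8, 3, 3, 61]
4
[7, 1]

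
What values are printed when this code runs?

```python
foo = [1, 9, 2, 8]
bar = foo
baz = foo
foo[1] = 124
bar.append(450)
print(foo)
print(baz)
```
[1, 124, 2, 8, 450]
[1, 124, 2, 8, 450]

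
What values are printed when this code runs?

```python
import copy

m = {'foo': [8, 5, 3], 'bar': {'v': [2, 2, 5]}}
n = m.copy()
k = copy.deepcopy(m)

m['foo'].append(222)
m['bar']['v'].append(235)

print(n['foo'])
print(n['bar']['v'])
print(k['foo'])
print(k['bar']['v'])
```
[8, 5, 3, 222]
[2, 2, 5, 235]
[8, 5, 3]
[2, 2, 5]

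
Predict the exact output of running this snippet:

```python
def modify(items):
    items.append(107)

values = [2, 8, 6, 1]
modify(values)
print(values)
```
[2, 8, 6, 1, 107]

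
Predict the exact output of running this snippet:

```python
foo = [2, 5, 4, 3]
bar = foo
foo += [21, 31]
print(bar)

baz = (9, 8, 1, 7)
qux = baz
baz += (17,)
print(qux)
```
[2, 5, 4, 3, 21, 31]
(9, 8, 1, 7)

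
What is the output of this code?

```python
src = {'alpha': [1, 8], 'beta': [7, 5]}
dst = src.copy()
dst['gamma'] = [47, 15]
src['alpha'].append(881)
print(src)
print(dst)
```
{'alpha': [1, 8, 881], 'beta': [7, 5]}
{'alpha': [1, 8, 881], 'beta': [7, 5], 'gamma': [47, 15]}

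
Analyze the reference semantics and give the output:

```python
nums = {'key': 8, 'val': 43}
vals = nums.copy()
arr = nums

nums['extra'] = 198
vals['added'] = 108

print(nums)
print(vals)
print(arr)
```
{'key': 8, 'val': 43, 'extra': 198}
{'key': 8, 'val': 43, 'added': 108}
{'key': 8, 'val': 43, 'extra': 198}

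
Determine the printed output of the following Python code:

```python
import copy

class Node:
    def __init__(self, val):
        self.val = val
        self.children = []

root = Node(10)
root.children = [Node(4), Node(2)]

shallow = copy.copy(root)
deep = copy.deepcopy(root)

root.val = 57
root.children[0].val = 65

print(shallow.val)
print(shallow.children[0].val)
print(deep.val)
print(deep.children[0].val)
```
10
65
10
4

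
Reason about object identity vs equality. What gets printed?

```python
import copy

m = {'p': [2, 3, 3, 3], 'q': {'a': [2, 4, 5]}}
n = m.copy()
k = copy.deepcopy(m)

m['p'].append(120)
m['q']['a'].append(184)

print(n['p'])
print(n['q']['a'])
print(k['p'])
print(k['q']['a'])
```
[2, 3, 3, 3, 120]
[2, 4, 5, 184]
[2, 3, 3, 3]
[2, 4, 5]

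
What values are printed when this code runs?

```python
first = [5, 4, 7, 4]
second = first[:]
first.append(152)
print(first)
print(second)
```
[5, 4, 7, 4, 152]
[5, 4, 7, 4]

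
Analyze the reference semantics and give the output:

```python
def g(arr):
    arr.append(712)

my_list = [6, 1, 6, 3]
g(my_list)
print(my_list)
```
[6, 1, 6, 3, 712]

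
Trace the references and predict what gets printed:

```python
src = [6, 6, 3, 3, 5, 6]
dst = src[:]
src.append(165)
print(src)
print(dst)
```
[6, 6, 3, 3, 5, 6, 165]
[6, 6, 3, 3, 5, 6]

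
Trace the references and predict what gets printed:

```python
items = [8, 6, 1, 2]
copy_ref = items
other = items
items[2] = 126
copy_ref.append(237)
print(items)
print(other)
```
[8, 6, 126, 2, 237]
[8, 6, 126, 2, 237]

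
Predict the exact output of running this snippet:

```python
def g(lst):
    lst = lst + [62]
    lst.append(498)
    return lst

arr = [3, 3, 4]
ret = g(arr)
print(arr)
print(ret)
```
[3, 3, 4]
[3, 3, 4, 62, 498]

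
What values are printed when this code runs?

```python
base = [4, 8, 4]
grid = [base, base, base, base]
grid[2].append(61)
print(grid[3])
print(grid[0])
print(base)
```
[4, 8, 4, 61]
[4, 8, 4, 61]
[4, 8, 4, 61]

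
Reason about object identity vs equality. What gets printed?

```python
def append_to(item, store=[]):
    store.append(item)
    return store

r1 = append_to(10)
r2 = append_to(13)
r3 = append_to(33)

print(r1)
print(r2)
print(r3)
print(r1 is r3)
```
[10, 13, 33]
[10, 13, 33]
[10, 13, 33]
True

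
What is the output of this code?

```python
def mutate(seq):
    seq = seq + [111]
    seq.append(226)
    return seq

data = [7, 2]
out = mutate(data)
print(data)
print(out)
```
[7, 2]
[7, 2, 111, 226]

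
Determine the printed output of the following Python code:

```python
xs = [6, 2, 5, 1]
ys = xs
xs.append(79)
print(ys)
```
[6, 2, 5, 1, 79]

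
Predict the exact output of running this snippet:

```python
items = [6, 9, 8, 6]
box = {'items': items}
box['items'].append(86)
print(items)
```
[6, 9, 8, 6, 86]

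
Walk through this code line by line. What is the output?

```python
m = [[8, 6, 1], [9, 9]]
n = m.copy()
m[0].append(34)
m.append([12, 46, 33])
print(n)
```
[[8, 6, 1, 34], [9, 9]]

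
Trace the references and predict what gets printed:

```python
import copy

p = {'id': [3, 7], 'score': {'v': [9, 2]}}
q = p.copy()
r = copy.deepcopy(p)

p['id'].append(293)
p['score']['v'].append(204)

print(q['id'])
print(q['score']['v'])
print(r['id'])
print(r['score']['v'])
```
[3, 7, 293]
[9, 2, 204]
[3, 7]
[9, 2]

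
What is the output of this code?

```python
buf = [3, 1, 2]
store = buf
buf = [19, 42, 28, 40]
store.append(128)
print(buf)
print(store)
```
[19, 42, 28, 40]
[3, 1, 2, 128]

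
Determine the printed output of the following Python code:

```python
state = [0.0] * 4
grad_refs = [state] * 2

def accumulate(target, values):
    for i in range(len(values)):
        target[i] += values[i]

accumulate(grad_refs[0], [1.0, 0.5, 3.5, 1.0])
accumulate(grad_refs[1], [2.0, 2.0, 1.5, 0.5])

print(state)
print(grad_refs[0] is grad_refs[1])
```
[3.0, 2.5, 5.0, 1.5]
True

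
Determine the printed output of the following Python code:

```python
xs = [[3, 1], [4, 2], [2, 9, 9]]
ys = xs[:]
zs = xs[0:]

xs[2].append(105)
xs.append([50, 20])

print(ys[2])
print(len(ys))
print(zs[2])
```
[2, 9, 9, 105]
3
[2, 9, 9, 105]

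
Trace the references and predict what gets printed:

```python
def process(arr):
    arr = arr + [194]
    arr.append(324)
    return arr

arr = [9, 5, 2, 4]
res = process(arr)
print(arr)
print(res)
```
[9, 5, 2, 4]
[9, 5, 2, 4, 194, 324]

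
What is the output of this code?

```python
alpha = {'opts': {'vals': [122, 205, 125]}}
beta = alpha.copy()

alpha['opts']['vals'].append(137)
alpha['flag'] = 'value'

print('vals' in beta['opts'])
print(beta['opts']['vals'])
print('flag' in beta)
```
True
[122, 205, 125, 137]
False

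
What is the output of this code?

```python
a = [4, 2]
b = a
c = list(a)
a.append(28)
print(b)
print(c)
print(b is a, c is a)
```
[4, 2, 28]
[4, 2]
True False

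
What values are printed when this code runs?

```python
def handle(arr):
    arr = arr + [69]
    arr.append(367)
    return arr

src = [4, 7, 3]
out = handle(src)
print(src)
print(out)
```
[4, 7, 3]
[4, 7, 3, 69, 367]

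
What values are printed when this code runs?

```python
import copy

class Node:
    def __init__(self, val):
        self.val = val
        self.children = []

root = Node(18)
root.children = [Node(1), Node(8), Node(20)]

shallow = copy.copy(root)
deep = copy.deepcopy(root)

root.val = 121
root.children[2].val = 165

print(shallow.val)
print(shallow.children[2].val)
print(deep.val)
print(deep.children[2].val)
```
18
165
18
20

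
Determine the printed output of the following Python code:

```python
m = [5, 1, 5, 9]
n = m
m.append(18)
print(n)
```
[5, 1, 5, 9, 18]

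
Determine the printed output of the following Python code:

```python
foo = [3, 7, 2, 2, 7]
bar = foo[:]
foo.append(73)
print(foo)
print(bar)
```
[3, 7, 2, 2, 7, 73]
[3, 7, 2, 2, 7]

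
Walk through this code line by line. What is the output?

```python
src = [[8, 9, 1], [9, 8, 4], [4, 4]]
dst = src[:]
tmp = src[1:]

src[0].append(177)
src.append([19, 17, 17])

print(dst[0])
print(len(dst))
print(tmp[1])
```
[8, 9, 1, 177]
3
[4, 4]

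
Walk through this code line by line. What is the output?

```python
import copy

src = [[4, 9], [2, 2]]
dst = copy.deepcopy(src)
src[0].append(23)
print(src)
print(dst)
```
[[4, 9, 23], [2, 2]]
[[4, 9], [2, 2]]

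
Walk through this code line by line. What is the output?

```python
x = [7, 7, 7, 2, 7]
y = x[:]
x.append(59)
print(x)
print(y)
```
[7, 7, 7, 2, 7, 59]
[7, 7, 7, 2, 7]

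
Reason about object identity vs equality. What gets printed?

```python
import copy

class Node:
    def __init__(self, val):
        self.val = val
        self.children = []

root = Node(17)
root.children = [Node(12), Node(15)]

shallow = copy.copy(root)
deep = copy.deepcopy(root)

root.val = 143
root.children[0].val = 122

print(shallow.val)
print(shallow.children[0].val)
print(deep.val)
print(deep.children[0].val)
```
17
122
17
12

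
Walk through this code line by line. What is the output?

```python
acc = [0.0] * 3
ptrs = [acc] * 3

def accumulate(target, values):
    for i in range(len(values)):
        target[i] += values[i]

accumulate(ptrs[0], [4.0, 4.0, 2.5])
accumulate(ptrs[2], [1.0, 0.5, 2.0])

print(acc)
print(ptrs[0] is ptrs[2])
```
[5.0, 4.5, 4.5]
True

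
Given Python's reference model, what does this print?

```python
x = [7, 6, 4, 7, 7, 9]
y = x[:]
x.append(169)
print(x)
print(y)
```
[7, 6, 4, 7, 7, 9, 169]
[7, 6, 4, 7, 7, 9]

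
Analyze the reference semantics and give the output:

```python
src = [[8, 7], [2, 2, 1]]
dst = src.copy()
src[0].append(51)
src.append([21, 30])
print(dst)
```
[[8, 7, 51], [2, 2, 1]]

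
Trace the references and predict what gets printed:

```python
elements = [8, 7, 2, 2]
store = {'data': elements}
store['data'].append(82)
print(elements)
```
[8, 7, 2, 2, 82]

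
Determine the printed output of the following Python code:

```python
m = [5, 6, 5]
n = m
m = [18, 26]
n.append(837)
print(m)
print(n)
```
[18, 26]
[5, 6, 5, 837]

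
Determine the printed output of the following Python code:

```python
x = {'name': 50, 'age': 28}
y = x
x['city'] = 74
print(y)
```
{'name': 50, 'age': 28, 'city': 74}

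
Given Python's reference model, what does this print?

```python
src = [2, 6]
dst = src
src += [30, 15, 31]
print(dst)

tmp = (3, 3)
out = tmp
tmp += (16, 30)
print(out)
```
[2, 6, 30, 15, 31]
(3, 3)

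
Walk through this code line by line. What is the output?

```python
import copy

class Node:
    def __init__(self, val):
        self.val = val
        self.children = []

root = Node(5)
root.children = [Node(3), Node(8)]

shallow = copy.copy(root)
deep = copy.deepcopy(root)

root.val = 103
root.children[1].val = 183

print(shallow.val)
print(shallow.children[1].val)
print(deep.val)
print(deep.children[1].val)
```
5
183
5
8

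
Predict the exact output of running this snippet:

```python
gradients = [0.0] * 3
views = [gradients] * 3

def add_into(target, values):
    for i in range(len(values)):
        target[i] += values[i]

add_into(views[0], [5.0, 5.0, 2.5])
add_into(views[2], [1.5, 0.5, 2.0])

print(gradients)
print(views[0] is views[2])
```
[6.5, 5.5, 4.5]
True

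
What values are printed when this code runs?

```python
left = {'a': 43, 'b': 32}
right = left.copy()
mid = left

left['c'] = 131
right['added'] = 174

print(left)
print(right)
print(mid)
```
{'a': 43, 'b': 32, 'c': 131}
{'a': 43, 'b': 32, 'added': 174}
{'a': 43, 'b': 32, 'c': 131}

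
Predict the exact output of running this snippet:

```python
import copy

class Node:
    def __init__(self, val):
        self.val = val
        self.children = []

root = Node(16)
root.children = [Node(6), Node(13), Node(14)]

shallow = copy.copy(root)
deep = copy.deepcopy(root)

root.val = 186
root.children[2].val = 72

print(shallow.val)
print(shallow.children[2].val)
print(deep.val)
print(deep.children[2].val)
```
16
72
16
14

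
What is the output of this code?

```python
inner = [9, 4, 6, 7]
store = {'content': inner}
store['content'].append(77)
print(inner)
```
[9, 4, 6, 7, 77]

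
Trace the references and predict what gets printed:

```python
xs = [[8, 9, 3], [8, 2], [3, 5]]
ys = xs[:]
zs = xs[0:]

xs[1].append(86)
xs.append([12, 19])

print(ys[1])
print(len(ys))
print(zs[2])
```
[8, 2, 86]
3
[3, 5]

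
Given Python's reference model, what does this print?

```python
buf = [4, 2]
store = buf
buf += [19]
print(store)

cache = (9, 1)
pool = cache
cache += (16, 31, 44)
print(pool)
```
[4, 2, 19]
(9, 1)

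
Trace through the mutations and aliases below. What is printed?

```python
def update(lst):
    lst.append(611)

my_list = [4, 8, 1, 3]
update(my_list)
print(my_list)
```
[4, 8, 1, 3, 611]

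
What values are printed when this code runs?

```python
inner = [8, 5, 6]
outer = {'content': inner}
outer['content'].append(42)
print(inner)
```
[8, 5, 6, 42]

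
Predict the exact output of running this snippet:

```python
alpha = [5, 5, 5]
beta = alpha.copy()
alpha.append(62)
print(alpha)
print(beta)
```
[5, 5, 5, 62]
[5, 5, 5]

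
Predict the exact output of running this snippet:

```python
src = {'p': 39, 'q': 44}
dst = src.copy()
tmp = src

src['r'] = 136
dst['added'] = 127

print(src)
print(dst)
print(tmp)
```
{'p': 39, 'q': 44, 'r': 136}
{'p': 39, 'q': 44, 'added': 127}
{'p': 39, 'q': 44, 'r': 136}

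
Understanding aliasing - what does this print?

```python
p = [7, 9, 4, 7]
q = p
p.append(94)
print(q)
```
[7, 9, 4, 7, 94]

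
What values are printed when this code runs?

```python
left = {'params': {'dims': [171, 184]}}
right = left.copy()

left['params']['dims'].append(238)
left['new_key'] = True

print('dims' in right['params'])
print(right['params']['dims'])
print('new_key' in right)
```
True
[171, 184, 238]
False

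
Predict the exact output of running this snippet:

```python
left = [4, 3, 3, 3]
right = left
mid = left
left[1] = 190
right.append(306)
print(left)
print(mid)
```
[4, 190, 3, 3, 306]
[4, 190, 3, 3, 306]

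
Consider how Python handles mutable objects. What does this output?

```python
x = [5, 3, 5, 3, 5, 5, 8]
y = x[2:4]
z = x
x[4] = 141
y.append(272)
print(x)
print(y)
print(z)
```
[5, 3, 5, 3, 141, 5, 8]
[5, 3, 272]
[5, 3, 5, 3, 141, 5, 8]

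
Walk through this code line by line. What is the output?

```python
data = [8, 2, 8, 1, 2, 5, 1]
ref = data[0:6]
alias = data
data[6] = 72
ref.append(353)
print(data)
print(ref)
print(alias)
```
[8, 2, 8, 1, 2, 5, 72]
[8, 2, 8, 1, 2, 5, 353]
[8, 2, 8, 1, 2, 5, 72]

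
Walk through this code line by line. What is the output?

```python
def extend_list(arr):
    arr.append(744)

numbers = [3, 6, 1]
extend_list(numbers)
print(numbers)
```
[3, 6, 1, 744]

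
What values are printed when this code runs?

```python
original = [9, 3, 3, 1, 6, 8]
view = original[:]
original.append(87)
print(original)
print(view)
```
[9, 3, 3, 1, 6, 8, 87]
[9, 3, 3, 1, 6, 8]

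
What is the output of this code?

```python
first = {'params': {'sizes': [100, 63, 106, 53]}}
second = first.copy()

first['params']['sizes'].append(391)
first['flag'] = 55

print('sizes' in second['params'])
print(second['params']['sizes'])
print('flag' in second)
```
True
[100, 63, 106, 53, 391]
False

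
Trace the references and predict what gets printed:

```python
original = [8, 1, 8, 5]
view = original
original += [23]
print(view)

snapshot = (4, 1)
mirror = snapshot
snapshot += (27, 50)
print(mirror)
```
[8, 1, 8, 5, 23]
(4, 1)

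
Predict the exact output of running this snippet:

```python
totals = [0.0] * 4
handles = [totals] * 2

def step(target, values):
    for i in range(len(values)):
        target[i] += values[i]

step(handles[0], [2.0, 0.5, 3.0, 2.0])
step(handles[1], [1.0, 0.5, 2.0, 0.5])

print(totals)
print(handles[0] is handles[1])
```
[3.0, 1.0, 5.0, 2.5]
True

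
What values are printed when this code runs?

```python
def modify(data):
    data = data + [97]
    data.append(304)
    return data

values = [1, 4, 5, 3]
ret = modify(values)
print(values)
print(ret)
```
[1, 4, 5, 3]
[1, 4, 5, 3, 97, 304]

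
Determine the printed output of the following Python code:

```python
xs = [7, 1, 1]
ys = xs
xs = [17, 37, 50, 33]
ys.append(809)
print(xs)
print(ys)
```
[17, 37, 50, 33]
[7, 1, 1, 809]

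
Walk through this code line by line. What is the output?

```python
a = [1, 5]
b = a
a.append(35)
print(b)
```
[1, 5, 35]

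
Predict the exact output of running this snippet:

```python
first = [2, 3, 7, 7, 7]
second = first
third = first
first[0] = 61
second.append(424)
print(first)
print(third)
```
[61, 3, 7, 7, 7, 424]
[61, 3, 7, 7, 7, 424]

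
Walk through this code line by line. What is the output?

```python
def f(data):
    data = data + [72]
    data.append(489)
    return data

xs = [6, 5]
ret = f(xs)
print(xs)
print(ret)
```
[6, 5]
[6, 5, 72, 489]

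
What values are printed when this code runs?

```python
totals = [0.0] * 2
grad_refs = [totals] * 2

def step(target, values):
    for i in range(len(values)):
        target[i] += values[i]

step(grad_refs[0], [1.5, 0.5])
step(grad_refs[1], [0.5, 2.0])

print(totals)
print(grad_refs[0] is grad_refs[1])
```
[2.0, 2.5]
True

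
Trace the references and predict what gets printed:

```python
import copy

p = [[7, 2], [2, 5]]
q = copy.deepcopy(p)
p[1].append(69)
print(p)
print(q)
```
[[7, 2], [2, 5, 69]]
[[7, 2], [2, 5]]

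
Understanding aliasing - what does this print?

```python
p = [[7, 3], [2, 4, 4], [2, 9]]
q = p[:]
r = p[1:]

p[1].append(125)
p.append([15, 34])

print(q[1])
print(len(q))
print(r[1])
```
[2, 4, 4, 125]
3
[2, 9]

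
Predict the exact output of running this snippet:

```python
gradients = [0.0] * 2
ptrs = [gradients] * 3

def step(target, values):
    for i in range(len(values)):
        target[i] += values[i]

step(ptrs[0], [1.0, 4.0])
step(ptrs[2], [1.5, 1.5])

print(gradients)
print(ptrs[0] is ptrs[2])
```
[2.5, 5.5]
True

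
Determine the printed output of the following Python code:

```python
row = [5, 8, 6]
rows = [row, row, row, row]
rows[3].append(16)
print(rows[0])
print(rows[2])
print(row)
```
[5, 8, 6, 16]
[5, 8, 6, 16]
[5, 8, 6, 16]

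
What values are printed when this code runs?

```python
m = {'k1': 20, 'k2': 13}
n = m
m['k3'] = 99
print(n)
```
{'k1': 20, 'k2': 13, 'k3': 99}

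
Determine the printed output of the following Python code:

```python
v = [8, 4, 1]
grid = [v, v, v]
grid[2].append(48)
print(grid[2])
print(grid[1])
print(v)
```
[8, 4, 1, 48]
[8, 4, 1, 48]
[8, 4, 1, 48]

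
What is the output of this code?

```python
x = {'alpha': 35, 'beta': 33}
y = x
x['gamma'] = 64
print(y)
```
{'alpha': 35, 'beta': 33, 'gamma': 64}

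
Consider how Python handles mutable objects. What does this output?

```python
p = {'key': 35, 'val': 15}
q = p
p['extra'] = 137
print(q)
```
{'key': 35, 'val': 15, 'extra': 137}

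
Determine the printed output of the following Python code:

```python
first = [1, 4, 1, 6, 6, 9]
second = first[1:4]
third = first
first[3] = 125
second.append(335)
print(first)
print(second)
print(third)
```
[1, 4, 1, 125, 6, 9]
[4, 1, 6, 335]
[1, 4, 1, 125, 6, 9]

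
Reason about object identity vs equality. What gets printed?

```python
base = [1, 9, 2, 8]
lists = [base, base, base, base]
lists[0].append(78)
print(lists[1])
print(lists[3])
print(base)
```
[1, 9, 2, 8, 78]
[1, 9, 2, 8, 78]
[1, 9, 2, 8, 78]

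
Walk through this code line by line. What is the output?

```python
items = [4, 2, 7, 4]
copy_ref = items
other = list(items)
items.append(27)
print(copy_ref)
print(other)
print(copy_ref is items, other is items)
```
[4, 2, 7, 4, 27]
[4, 2, 7, 4]
True False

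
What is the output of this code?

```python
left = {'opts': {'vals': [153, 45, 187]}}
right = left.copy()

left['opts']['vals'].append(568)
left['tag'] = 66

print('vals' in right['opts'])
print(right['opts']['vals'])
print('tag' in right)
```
True
[153, 45, 187, 568]
False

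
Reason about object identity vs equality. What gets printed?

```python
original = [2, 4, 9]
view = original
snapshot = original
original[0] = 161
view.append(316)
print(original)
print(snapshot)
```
[161, 4, 9, 316]
[161, 4, 9, 316]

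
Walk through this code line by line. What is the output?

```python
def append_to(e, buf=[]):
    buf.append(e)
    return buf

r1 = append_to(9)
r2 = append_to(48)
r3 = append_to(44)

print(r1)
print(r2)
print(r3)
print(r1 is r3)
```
[9, 48, 44]
[9, 48, 44]
[9, 48, 44]
True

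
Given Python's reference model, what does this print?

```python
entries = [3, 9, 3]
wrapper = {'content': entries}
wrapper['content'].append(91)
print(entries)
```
[3, 9, 3, 91]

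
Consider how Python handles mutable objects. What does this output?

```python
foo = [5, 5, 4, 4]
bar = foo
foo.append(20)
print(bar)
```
[5, 5, 4, 4, 20]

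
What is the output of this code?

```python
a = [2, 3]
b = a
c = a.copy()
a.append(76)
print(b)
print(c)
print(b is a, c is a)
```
[2, 3, 76]
[2, 3]
True False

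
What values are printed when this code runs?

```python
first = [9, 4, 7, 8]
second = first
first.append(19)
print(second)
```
[9, 4, 7, 8, 19]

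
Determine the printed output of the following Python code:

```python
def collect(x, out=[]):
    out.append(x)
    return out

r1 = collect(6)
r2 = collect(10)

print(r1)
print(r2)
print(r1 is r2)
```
[6, 10]
[6, 10]
True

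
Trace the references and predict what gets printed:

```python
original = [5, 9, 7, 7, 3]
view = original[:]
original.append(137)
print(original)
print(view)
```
[5, 9, 7, 7, 3, 137]
[5, 9, 7, 7, 3]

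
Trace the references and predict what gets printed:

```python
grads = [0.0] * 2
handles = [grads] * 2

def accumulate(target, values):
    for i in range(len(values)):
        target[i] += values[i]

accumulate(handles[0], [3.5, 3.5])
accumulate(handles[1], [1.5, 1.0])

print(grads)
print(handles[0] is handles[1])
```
[5.0, 4.5]
True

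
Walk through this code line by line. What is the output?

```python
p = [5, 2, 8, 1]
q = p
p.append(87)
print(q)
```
[5, 2, 8, 1, 87]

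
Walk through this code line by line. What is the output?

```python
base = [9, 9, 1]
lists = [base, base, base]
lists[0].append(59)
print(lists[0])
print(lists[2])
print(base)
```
[9, 9, 1, 59]
[9, 9, 1, 59]
[9, 9, 1, 59]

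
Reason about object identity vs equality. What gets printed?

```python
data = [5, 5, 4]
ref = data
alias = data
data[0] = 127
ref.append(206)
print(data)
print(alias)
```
[127, 5, 4, 206]
[127, 5, 4, 206]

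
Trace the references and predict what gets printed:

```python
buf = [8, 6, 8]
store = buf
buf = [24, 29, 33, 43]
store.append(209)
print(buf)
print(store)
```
[24, 29, 33, 43]
[8, 6, 8, 209]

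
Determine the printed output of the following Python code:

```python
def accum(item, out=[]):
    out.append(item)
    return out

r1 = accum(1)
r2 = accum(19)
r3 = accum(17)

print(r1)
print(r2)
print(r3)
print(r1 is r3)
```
[1, 19, 17]
[1, 19, 17]
[1, 19, 17]
True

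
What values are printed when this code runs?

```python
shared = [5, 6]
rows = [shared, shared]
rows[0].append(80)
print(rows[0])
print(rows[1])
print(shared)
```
[5, 6, 80]
[5, 6, 80]
[5, 6, 80]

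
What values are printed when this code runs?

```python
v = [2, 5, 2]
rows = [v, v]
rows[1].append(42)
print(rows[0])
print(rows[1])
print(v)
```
[2, 5, 2, 42]
[2, 5, 2, 42]
[2, 5, 2, 42]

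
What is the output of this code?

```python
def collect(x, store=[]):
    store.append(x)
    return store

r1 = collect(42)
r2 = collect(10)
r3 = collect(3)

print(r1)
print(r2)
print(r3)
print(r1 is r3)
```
[42, 10, 3]
[42, 10, 3]
[42, 10, 3]
True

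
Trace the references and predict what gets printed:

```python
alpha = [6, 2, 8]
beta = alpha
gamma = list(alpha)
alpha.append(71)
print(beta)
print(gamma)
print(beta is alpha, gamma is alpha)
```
[6, 2, 8, 71]
[6, 2, 8]
True False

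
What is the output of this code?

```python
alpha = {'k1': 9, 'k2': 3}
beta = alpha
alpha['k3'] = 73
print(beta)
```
{'k1': 9, 'k2': 3, 'k3': 73}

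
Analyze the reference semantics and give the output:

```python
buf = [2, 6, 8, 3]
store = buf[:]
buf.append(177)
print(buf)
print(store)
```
[2, 6, 8, 3, 177]
[2, 6, 8, 3]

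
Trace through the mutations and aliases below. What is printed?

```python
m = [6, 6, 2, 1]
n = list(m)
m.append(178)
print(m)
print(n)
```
[6, 6, 2, 1, 178]
[6, 6, 2, 1]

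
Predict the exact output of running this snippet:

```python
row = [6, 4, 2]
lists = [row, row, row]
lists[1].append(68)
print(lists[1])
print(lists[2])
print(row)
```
[6, 4, 2, 68]
[6, 4, 2, 68]
[6, 4, 2, 68]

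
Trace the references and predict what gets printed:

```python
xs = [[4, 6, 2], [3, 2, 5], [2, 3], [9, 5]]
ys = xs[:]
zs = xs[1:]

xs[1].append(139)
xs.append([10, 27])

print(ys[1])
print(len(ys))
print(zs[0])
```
[3, 2, 5, 139]
4
[3, 2, 5, 139]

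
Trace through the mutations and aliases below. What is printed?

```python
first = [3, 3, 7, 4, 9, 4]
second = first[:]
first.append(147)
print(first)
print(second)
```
[3, 3, 7, 4, 9, 4, 147]
[3, 3, 7, 4, 9, 4]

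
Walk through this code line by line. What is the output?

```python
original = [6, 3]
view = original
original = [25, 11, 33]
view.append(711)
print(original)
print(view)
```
[25, 11, 33]
[6, 3, 711]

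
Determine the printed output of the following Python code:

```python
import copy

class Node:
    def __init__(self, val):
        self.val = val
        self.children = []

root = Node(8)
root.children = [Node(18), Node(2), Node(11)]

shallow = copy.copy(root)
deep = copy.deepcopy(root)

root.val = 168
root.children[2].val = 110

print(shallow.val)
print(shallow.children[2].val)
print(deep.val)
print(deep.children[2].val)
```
8
110
8
11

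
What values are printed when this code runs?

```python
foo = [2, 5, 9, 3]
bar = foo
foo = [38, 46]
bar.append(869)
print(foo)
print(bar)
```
[38, 46]
[2, 5, 9, 3, 869]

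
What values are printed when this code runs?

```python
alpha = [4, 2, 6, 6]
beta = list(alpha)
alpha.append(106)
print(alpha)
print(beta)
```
[4, 2, 6, 6, 106]
[4, 2, 6, 6]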